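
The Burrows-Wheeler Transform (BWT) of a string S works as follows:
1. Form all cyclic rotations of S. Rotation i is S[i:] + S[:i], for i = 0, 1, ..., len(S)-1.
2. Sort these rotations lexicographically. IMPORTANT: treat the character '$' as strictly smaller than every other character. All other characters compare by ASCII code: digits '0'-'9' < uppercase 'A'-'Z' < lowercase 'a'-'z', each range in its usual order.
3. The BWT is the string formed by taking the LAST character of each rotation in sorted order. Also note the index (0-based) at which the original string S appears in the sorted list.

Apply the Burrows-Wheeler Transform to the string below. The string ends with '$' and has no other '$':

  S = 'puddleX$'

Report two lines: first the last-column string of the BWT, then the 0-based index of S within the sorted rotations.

All 8 rotations (rotation i = S[i:]+S[:i]):
  rot[0] = puddleX$
  rot[1] = uddleX$p
  rot[2] = ddleX$pu
  rot[3] = dleX$pud
  rot[4] = leX$pudd
  rot[5] = eX$puddl
  rot[6] = X$puddle
  rot[7] = $puddleX
Sorted (with $ < everything):
  sorted[0] = $puddleX  (last char: 'X')
  sorted[1] = X$puddle  (last char: 'e')
  sorted[2] = ddleX$pu  (last char: 'u')
  sorted[3] = dleX$pud  (last char: 'd')
  sorted[4] = eX$puddl  (last char: 'l')
  sorted[5] = leX$pudd  (last char: 'd')
  sorted[6] = puddleX$  (last char: '$')
  sorted[7] = uddleX$p  (last char: 'p')
Last column: Xeudld$p
Original string S is at sorted index 6

Answer: Xeudld$p
6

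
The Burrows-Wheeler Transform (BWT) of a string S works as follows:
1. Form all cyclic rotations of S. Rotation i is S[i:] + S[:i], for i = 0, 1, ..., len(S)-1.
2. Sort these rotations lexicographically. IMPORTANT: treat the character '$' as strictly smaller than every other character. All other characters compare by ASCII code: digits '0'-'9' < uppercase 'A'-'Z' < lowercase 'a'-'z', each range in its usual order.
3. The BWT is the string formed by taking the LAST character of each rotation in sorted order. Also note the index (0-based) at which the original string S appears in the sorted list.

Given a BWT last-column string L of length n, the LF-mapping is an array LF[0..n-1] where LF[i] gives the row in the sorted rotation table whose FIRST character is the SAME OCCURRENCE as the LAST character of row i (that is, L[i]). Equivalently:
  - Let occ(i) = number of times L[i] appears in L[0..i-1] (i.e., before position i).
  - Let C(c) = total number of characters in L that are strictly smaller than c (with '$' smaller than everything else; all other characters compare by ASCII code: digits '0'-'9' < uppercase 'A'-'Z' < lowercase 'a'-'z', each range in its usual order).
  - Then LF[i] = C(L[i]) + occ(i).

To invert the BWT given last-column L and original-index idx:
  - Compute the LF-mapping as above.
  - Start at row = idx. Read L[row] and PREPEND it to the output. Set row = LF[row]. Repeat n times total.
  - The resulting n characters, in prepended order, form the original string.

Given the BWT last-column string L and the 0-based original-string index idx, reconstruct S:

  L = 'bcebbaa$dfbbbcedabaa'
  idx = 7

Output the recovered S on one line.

LF mapping: 6 13 17 7 8 1 2 0 15 19 9 10 11 14 18 16 3 12 4 5
Walk LF starting at row 7, prepending L[row]:
  step 1: row=7, L[7]='$', prepend. Next row=LF[7]=0
  step 2: row=0, L[0]='b', prepend. Next row=LF[0]=6
  step 3: row=6, L[6]='a', prepend. Next row=LF[6]=2
  step 4: row=2, L[2]='e', prepend. Next row=LF[2]=17
  step 5: row=17, L[17]='b', prepend. Next row=LF[17]=12
  step 6: row=12, L[12]='b', prepend. Next row=LF[12]=11
  step 7: row=11, L[11]='b', prepend. Next row=LF[11]=10
  step 8: row=10, L[10]='b', prepend. Next row=LF[10]=9
  step 9: row=9, L[9]='f', prepend. Next row=LF[9]=19
  step 10: row=19, L[19]='a', prepend. Next row=LF[19]=5
  step 11: row=5, L[5]='a', prepend. Next row=LF[5]=1
  step 12: row=1, L[1]='c', prepend. Next row=LF[1]=13
  step 13: row=13, L[13]='c', prepend. Next row=LF[13]=14
  step 14: row=14, L[14]='e', prepend. Next row=LF[14]=18
  step 15: row=18, L[18]='a', prepend. Next row=LF[18]=4
  step 16: row=4, L[4]='b', prepend. Next row=LF[4]=8
  step 17: row=8, L[8]='d', prepend. Next row=LF[8]=15
  step 18: row=15, L[15]='d', prepend. Next row=LF[15]=16
  step 19: row=16, L[16]='a', prepend. Next row=LF[16]=3
  step 20: row=3, L[3]='b', prepend. Next row=LF[3]=7
Reversed output: baddbaeccaafbbbbeab$

Answer: baddbaeccaafbbbbeab$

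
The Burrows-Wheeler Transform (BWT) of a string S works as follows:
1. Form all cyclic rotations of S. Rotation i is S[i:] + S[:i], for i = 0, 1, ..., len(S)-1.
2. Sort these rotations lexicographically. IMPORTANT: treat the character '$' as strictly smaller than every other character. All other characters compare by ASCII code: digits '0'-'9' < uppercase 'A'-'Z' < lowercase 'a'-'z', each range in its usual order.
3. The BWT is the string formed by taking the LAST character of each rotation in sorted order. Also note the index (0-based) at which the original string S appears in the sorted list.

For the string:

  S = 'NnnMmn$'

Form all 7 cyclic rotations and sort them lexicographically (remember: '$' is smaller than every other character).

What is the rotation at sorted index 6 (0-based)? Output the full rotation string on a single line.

All 7 rotations (rotation i = S[i:]+S[:i]):
  rot[0] = NnnMmn$
  rot[1] = nnMmn$N
  rot[2] = nMmn$Nn
  rot[3] = Mmn$Nnn
  rot[4] = mn$NnnM
  rot[5] = n$NnnMm
  rot[6] = $NnnMmn
Sorted (with $ < everything):
  sorted[0] = $NnnMmn
  sorted[1] = Mmn$Nnn
  sorted[2] = NnnMmn$
  sorted[3] = mn$NnnM
  sorted[4] = n$NnnMm
  sorted[5] = nMmn$Nn
  sorted[6] = nnMmn$N
sorted[6] = nnMmn$N

Answer: nnMmn$N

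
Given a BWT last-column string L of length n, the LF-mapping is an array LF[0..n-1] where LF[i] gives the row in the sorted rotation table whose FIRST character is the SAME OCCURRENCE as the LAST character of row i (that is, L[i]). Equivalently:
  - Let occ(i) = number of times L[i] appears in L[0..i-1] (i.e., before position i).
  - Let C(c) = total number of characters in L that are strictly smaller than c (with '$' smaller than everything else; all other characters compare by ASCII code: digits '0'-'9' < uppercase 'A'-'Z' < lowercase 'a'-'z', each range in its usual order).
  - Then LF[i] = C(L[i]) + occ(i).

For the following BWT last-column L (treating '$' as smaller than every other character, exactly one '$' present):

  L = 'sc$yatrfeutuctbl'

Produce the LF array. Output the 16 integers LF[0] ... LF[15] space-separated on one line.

Answer: 9 3 0 15 1 10 8 6 5 13 11 14 4 12 2 7

Derivation:
Char counts: '$':1, 'a':1, 'b':1, 'c':2, 'e':1, 'f':1, 'l':1, 'r':1, 's':1, 't':3, 'u':2, 'y':1
C (first-col start): C('$')=0, C('a')=1, C('b')=2, C('c')=3, C('e')=5, C('f')=6, C('l')=7, C('r')=8, C('s')=9, C('t')=10, C('u')=13, C('y')=15
L[0]='s': occ=0, LF[0]=C('s')+0=9+0=9
L[1]='c': occ=0, LF[1]=C('c')+0=3+0=3
L[2]='$': occ=0, LF[2]=C('$')+0=0+0=0
L[3]='y': occ=0, LF[3]=C('y')+0=15+0=15
L[4]='a': occ=0, LF[4]=C('a')+0=1+0=1
L[5]='t': occ=0, LF[5]=C('t')+0=10+0=10
L[6]='r': occ=0, LF[6]=C('r')+0=8+0=8
L[7]='f': occ=0, LF[7]=C('f')+0=6+0=6
L[8]='e': occ=0, LF[8]=C('e')+0=5+0=5
L[9]='u': occ=0, LF[9]=C('u')+0=13+0=13
L[10]='t': occ=1, LF[10]=C('t')+1=10+1=11
L[11]='u': occ=1, LF[11]=C('u')+1=13+1=14
L[12]='c': occ=1, LF[12]=C('c')+1=3+1=4
L[13]='t': occ=2, LF[13]=C('t')+2=10+2=12
L[14]='b': occ=0, LF[14]=C('b')+0=2+0=2
L[15]='l': occ=0, LF[15]=C('l')+0=7+0=7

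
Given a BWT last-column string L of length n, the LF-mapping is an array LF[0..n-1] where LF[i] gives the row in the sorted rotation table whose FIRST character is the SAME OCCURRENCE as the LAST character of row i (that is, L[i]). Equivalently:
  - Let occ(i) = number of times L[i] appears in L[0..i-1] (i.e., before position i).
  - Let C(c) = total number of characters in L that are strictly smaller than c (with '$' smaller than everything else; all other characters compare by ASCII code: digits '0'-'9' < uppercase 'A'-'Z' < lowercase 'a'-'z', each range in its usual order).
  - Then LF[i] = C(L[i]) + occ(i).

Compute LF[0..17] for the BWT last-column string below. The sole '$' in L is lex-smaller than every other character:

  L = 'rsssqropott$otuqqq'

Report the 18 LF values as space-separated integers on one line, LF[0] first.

Answer: 9 11 12 13 5 10 1 4 2 14 15 0 3 16 17 6 7 8

Derivation:
Char counts: '$':1, 'o':3, 'p':1, 'q':4, 'r':2, 's':3, 't':3, 'u':1
C (first-col start): C('$')=0, C('o')=1, C('p')=4, C('q')=5, C('r')=9, C('s')=11, C('t')=14, C('u')=17
L[0]='r': occ=0, LF[0]=C('r')+0=9+0=9
L[1]='s': occ=0, LF[1]=C('s')+0=11+0=11
L[2]='s': occ=1, LF[2]=C('s')+1=11+1=12
L[3]='s': occ=2, LF[3]=C('s')+2=11+2=13
L[4]='q': occ=0, LF[4]=C('q')+0=5+0=5
L[5]='r': occ=1, LF[5]=C('r')+1=9+1=10
L[6]='o': occ=0, LF[6]=C('o')+0=1+0=1
L[7]='p': occ=0, LF[7]=C('p')+0=4+0=4
L[8]='o': occ=1, LF[8]=C('o')+1=1+1=2
L[9]='t': occ=0, LF[9]=C('t')+0=14+0=14
L[10]='t': occ=1, LF[10]=C('t')+1=14+1=15
L[11]='$': occ=0, LF[11]=C('$')+0=0+0=0
L[12]='o': occ=2, LF[12]=C('o')+2=1+2=3
L[13]='t': occ=2, LF[13]=C('t')+2=14+2=16
L[14]='u': occ=0, LF[14]=C('u')+0=17+0=17
L[15]='q': occ=1, LF[15]=C('q')+1=5+1=6
L[16]='q': occ=2, LF[16]=C('q')+2=5+2=7
L[17]='q': occ=3, LF[17]=C('q')+3=5+3=8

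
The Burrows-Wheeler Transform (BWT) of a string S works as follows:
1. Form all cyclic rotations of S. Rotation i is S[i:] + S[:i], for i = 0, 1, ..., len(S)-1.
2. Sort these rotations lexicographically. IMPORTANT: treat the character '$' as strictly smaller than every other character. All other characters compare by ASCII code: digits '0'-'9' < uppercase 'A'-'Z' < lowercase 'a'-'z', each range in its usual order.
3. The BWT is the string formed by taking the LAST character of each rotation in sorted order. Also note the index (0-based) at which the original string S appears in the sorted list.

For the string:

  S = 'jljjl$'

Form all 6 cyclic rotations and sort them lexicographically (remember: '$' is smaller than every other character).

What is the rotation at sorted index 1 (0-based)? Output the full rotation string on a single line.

All 6 rotations (rotation i = S[i:]+S[:i]):
  rot[0] = jljjl$
  rot[1] = ljjl$j
  rot[2] = jjl$jl
  rot[3] = jl$jlj
  rot[4] = l$jljj
  rot[5] = $jljjl
Sorted (with $ < everything):
  sorted[0] = $jljjl
  sorted[1] = jjl$jl
  sorted[2] = jl$jlj
  sorted[3] = jljjl$
  sorted[4] = l$jljj
  sorted[5] = ljjl$j
sorted[1] = jjl$jl

Answer: jjl$jl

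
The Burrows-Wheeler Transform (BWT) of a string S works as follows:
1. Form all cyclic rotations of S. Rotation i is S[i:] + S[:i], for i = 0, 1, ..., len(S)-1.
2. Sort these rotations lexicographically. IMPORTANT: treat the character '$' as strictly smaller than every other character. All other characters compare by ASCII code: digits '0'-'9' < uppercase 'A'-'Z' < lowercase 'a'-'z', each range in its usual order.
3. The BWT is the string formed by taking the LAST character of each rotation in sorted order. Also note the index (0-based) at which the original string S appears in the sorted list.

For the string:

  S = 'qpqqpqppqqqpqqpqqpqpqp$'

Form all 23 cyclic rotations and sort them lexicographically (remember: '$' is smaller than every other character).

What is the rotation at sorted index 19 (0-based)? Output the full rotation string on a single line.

Answer: qqpqpqp$qpqqpqppqqqpqqp

Derivation:
All 23 rotations (rotation i = S[i:]+S[:i]):
  rot[0] = qpqqpqppqqqpqqpqqpqpqp$
  rot[1] = pqqpqppqqqpqqpqqpqpqp$q
  rot[2] = qqpqppqqqpqqpqqpqpqp$qp
  rot[3] = qpqppqqqpqqpqqpqpqp$qpq
  rot[4] = pqppqqqpqqpqqpqpqp$qpqq
  rot[5] = qppqqqpqqpqqpqpqp$qpqqp
  rot[6] = ppqqqpqqpqqpqpqp$qpqqpq
  rot[7] = pqqqpqqpqqpqpqp$qpqqpqp
  rot[8] = qqqpqqpqqpqpqp$qpqqpqpp
  rot[9] = qqpqqpqqpqpqp$qpqqpqppq
  rot[10] = qpqqpqqpqpqp$qpqqpqppqq
  rot[11] = pqqpqqpqpqp$qpqqpqppqqq
  rot[12] = qqpqqpqpqp$qpqqpqppqqqp
  rot[13] = qpqqpqpqp$qpqqpqppqqqpq
  rot[14] = pqqpqpqp$qpqqpqppqqqpqq
  rot[15] = qqpqpqp$qpqqpqppqqqpqqp
  rot[16] = qpqpqp$qpqqpqppqqqpqqpq
  rot[17] = pqpqp$qpqqpqppqqqpqqpqq
  rot[18] = qpqp$qpqqpqppqqqpqqpqqp
  rot[19] = pqp$qpqqpqppqqqpqqpqqpq
  rot[20] = qp$qpqqpqppqqqpqqpqqpqp
  rot[21] = p$qpqqpqppqqqpqqpqqpqpq
  rot[22] = $qpqqpqppqqqpqqpqqpqpqp
Sorted (with $ < everything):
  sorted[0] = $qpqqpqppqqqpqqpqqpqpqp
  sorted[1] = p$qpqqpqppqqqpqqpqqpqpq
  sorted[2] = ppqqqpqqpqqpqpqp$qpqqpq
  sorted[3] = pqp$qpqqpqppqqqpqqpqqpq
  sorted[4] = pqppqqqpqqpqqpqpqp$qpqq
  sorted[5] = pqpqp$qpqqpqppqqqpqqpqq
  sorted[6] = pqqpqppqqqpqqpqqpqpqp$q
  sorted[7] = pqqpqpqp$qpqqpqppqqqpqq
  sorted[8] = pqqpqqpqpqp$qpqqpqppqqq
  sorted[9] = pqqqpqqpqqpqpqp$qpqqpqp
  sorted[10] = qp$qpqqpqppqqqpqqpqqpqp
  sorted[11] = qppqqqpqqpqqpqpqp$qpqqp
  sorted[12] = qpqp$qpqqpqppqqqpqqpqqp
  sorted[13] = qpqppqqqpqqpqqpqpqp$qpq
  sorted[14] = qpqpqp$qpqqpqppqqqpqqpq
  sorted[15] = qpqqpqppqqqpqqpqqpqpqp$
  sorted[16] = qpqqpqpqp$qpqqpqppqqqpq
  sorted[17] = qpqqpqqpqpqp$qpqqpqppqq
  sorted[18] = qqpqppqqqpqqpqqpqpqp$qp
  sorted[19] = qqpqpqp$qpqqpqppqqqpqqp
  sorted[20] = qqpqqpqpqp$qpqqpqppqqqp
  sorted[21] = qqpqqpqqpqpqp$qpqqpqppq
  sorted[22] = qqqpqqpqqpqpqp$qpqqpqpp
sorted[19] = qqpqpqp$qpqqpqppqqqpqqp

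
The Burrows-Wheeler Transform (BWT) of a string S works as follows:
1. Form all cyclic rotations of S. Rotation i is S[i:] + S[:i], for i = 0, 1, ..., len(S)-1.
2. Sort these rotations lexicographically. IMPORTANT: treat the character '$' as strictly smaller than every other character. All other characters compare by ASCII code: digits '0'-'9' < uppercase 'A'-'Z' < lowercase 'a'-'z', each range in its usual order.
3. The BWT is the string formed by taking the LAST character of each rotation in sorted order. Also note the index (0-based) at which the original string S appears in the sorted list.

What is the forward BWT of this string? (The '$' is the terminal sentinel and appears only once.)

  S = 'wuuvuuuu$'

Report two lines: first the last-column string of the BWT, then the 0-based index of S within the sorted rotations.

All 9 rotations (rotation i = S[i:]+S[:i]):
  rot[0] = wuuvuuuu$
  rot[1] = uuvuuuu$w
  rot[2] = uvuuuu$wu
  rot[3] = vuuuu$wuu
  rot[4] = uuuu$wuuv
  rot[5] = uuu$wuuvu
  rot[6] = uu$wuuvuu
  rot[7] = u$wuuvuuu
  rot[8] = $wuuvuuuu
Sorted (with $ < everything):
  sorted[0] = $wuuvuuuu  (last char: 'u')
  sorted[1] = u$wuuvuuu  (last char: 'u')
  sorted[2] = uu$wuuvuu  (last char: 'u')
  sorted[3] = uuu$wuuvu  (last char: 'u')
  sorted[4] = uuuu$wuuv  (last char: 'v')
  sorted[5] = uuvuuuu$w  (last char: 'w')
  sorted[6] = uvuuuu$wu  (last char: 'u')
  sorted[7] = vuuuu$wuu  (last char: 'u')
  sorted[8] = wuuvuuuu$  (last char: '$')
Last column: uuuuvwuu$
Original string S is at sorted index 8

Answer: uuuuvwuu$
8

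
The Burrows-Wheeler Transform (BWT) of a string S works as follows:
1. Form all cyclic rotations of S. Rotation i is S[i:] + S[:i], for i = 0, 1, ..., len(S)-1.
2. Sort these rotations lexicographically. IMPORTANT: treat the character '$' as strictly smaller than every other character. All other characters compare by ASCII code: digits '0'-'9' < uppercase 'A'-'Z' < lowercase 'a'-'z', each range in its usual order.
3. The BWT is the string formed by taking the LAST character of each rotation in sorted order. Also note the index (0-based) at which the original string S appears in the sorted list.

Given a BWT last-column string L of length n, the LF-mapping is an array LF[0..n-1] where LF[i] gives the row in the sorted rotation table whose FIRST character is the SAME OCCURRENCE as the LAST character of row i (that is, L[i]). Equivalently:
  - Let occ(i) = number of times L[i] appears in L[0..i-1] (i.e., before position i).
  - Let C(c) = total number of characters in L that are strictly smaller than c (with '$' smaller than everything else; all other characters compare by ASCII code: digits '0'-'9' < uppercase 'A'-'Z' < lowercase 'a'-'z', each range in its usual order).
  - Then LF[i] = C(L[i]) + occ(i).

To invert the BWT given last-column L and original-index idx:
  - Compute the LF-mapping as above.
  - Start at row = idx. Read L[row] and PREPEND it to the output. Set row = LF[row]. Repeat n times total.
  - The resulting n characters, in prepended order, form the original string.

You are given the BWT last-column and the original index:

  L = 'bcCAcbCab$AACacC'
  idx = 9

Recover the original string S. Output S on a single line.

LF mapping: 10 13 4 1 14 11 5 8 12 0 2 3 6 9 15 7
Walk LF starting at row 9, prepending L[row]:
  step 1: row=9, L[9]='$', prepend. Next row=LF[9]=0
  step 2: row=0, L[0]='b', prepend. Next row=LF[0]=10
  step 3: row=10, L[10]='A', prepend. Next row=LF[10]=2
  step 4: row=2, L[2]='C', prepend. Next row=LF[2]=4
  step 5: row=4, L[4]='c', prepend. Next row=LF[4]=14
  step 6: row=14, L[14]='c', prepend. Next row=LF[14]=15
  step 7: row=15, L[15]='C', prepend. Next row=LF[15]=7
  step 8: row=7, L[7]='a', prepend. Next row=LF[7]=8
  step 9: row=8, L[8]='b', prepend. Next row=LF[8]=12
  step 10: row=12, L[12]='C', prepend. Next row=LF[12]=6
  step 11: row=6, L[6]='C', prepend. Next row=LF[6]=5
  step 12: row=5, L[5]='b', prepend. Next row=LF[5]=11
  step 13: row=11, L[11]='A', prepend. Next row=LF[11]=3
  step 14: row=3, L[3]='A', prepend. Next row=LF[3]=1
  step 15: row=1, L[1]='c', prepend. Next row=LF[1]=13
  step 16: row=13, L[13]='a', prepend. Next row=LF[13]=9
Reversed output: acAAbCCbaCccCAb$

Answer: acAAbCCbaCccCAb$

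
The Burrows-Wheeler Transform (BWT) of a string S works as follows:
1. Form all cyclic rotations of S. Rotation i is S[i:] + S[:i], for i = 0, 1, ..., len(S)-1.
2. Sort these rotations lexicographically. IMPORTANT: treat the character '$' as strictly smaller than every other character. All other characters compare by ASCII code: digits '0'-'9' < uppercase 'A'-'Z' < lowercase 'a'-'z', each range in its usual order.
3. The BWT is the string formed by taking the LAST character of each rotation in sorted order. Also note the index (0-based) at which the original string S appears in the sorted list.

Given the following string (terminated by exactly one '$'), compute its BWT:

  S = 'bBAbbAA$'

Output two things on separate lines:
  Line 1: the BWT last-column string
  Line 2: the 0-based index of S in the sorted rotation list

All 8 rotations (rotation i = S[i:]+S[:i]):
  rot[0] = bBAbbAA$
  rot[1] = BAbbAA$b
  rot[2] = AbbAA$bB
  rot[3] = bbAA$bBA
  rot[4] = bAA$bBAb
  rot[5] = AA$bBAbb
  rot[6] = A$bBAbbA
  rot[7] = $bBAbbAA
Sorted (with $ < everything):
  sorted[0] = $bBAbbAA  (last char: 'A')
  sorted[1] = A$bBAbbA  (last char: 'A')
  sorted[2] = AA$bBAbb  (last char: 'b')
  sorted[3] = AbbAA$bB  (last char: 'B')
  sorted[4] = BAbbAA$b  (last char: 'b')
  sorted[5] = bAA$bBAb  (last char: 'b')
  sorted[6] = bBAbbAA$  (last char: '$')
  sorted[7] = bbAA$bBA  (last char: 'A')
Last column: AAbBbb$A
Original string S is at sorted index 6

Answer: AAbBbb$A
6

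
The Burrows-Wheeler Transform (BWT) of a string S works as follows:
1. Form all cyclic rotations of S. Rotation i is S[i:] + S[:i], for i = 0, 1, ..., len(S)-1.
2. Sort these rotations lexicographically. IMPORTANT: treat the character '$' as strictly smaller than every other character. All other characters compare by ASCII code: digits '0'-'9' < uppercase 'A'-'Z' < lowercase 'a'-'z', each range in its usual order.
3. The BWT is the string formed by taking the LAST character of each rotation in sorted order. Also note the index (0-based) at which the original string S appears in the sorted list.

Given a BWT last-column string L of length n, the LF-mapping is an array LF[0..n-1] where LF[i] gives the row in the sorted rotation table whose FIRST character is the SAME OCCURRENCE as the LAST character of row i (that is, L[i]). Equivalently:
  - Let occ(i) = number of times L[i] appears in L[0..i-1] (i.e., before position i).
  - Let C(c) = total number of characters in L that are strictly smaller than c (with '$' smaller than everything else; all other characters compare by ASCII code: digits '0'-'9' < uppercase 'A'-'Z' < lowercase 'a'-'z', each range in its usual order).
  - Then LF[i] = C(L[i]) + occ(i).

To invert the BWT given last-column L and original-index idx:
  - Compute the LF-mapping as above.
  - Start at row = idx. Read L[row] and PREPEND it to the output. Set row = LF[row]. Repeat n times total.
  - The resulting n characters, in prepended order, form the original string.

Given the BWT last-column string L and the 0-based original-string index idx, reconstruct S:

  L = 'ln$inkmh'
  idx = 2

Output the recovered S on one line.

Answer: ikmnhnl$

Derivation:
LF mapping: 4 6 0 2 7 3 5 1
Walk LF starting at row 2, prepending L[row]:
  step 1: row=2, L[2]='$', prepend. Next row=LF[2]=0
  step 2: row=0, L[0]='l', prepend. Next row=LF[0]=4
  step 3: row=4, L[4]='n', prepend. Next row=LF[4]=7
  step 4: row=7, L[7]='h', prepend. Next row=LF[7]=1
  step 5: row=1, L[1]='n', prepend. Next row=LF[1]=6
  step 6: row=6, L[6]='m', prepend. Next row=LF[6]=5
  step 7: row=5, L[5]='k', prepend. Next row=LF[5]=3
  step 8: row=3, L[3]='i', prepend. Next row=LF[3]=2
Reversed output: ikmnhnl$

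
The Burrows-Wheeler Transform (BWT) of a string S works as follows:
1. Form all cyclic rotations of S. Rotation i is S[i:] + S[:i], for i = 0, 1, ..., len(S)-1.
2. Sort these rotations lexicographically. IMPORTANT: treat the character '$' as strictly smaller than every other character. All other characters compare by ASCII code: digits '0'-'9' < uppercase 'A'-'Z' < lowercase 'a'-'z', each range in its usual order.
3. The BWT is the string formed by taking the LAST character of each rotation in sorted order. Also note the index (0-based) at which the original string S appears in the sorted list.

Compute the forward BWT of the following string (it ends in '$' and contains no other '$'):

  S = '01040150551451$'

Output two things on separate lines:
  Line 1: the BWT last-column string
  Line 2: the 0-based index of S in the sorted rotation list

All 15 rotations (rotation i = S[i:]+S[:i]):
  rot[0] = 01040150551451$
  rot[1] = 1040150551451$0
  rot[2] = 040150551451$01
  rot[3] = 40150551451$010
  rot[4] = 0150551451$0104
  rot[5] = 150551451$01040
  rot[6] = 50551451$010401
  rot[7] = 0551451$0104015
  rot[8] = 551451$01040150
  rot[9] = 51451$010401505
  rot[10] = 1451$0104015055
  rot[11] = 451$01040150551
  rot[12] = 51$010401505514
  rot[13] = 1$0104015055145
  rot[14] = $01040150551451
Sorted (with $ < everything):
  sorted[0] = $01040150551451  (last char: '1')
  sorted[1] = 01040150551451$  (last char: '$')
  sorted[2] = 0150551451$0104  (last char: '4')
  sorted[3] = 040150551451$01  (last char: '1')
  sorted[4] = 0551451$0104015  (last char: '5')
  sorted[5] = 1$0104015055145  (last char: '5')
  sorted[6] = 1040150551451$0  (last char: '0')
  sorted[7] = 1451$0104015055  (last char: '5')
  sorted[8] = 150551451$01040  (last char: '0')
  sorted[9] = 40150551451$010  (last char: '0')
  sorted[10] = 451$01040150551  (last char: '1')
  sorted[11] = 50551451$010401  (last char: '1')
  sorted[12] = 51$010401505514  (last char: '4')
  sorted[13] = 51451$010401505  (last char: '5')
  sorted[14] = 551451$01040150  (last char: '0')
Last column: 1$4155050011450
Original string S is at sorted index 1

Answer: 1$4155050011450
1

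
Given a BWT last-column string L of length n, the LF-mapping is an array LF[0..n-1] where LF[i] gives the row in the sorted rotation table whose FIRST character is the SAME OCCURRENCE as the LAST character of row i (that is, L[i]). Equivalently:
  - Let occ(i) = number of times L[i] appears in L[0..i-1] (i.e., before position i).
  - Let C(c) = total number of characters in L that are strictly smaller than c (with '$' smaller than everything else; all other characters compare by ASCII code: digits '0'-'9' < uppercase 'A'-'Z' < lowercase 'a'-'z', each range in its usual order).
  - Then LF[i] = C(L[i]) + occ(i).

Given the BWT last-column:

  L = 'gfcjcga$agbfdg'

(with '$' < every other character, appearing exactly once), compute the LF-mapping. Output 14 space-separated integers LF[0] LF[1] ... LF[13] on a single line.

Answer: 9 7 4 13 5 10 1 0 2 11 3 8 6 12

Derivation:
Char counts: '$':1, 'a':2, 'b':1, 'c':2, 'd':1, 'f':2, 'g':4, 'j':1
C (first-col start): C('$')=0, C('a')=1, C('b')=3, C('c')=4, C('d')=6, C('f')=7, C('g')=9, C('j')=13
L[0]='g': occ=0, LF[0]=C('g')+0=9+0=9
L[1]='f': occ=0, LF[1]=C('f')+0=7+0=7
L[2]='c': occ=0, LF[2]=C('c')+0=4+0=4
L[3]='j': occ=0, LF[3]=C('j')+0=13+0=13
L[4]='c': occ=1, LF[4]=C('c')+1=4+1=5
L[5]='g': occ=1, LF[5]=C('g')+1=9+1=10
L[6]='a': occ=0, LF[6]=C('a')+0=1+0=1
L[7]='$': occ=0, LF[7]=C('$')+0=0+0=0
L[8]='a': occ=1, LF[8]=C('a')+1=1+1=2
L[9]='g': occ=2, LF[9]=C('g')+2=9+2=11
L[10]='b': occ=0, LF[10]=C('b')+0=3+0=3
L[11]='f': occ=1, LF[11]=C('f')+1=7+1=8
L[12]='d': occ=0, LF[12]=C('d')+0=6+0=6
L[13]='g': occ=3, LF[13]=C('g')+3=9+3=12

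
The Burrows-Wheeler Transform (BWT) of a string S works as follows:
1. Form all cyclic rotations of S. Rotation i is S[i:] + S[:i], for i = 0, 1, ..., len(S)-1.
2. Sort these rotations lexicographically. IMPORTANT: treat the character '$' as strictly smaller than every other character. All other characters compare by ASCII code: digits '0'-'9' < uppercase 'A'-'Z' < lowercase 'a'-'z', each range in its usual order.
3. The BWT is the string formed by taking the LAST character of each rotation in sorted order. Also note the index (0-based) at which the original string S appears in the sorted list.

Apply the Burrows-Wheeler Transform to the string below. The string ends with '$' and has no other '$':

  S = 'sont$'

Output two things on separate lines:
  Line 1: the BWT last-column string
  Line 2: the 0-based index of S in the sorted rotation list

All 5 rotations (rotation i = S[i:]+S[:i]):
  rot[0] = sont$
  rot[1] = ont$s
  rot[2] = nt$so
  rot[3] = t$son
  rot[4] = $sont
Sorted (with $ < everything):
  sorted[0] = $sont  (last char: 't')
  sorted[1] = nt$so  (last char: 'o')
  sorted[2] = ont$s  (last char: 's')
  sorted[3] = sont$  (last char: '$')
  sorted[4] = t$son  (last char: 'n')
Last column: tos$n
Original string S is at sorted index 3

Answer: tos$n
3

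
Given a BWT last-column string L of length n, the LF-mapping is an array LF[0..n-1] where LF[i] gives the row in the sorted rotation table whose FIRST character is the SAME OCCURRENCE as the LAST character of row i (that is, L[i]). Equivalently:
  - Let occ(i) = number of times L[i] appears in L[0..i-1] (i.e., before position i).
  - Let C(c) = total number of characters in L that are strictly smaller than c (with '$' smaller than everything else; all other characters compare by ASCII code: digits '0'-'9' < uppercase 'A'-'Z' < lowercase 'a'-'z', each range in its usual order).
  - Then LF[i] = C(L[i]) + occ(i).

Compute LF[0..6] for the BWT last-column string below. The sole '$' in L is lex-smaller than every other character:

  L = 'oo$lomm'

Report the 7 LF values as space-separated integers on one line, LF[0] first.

Char counts: '$':1, 'l':1, 'm':2, 'o':3
C (first-col start): C('$')=0, C('l')=1, C('m')=2, C('o')=4
L[0]='o': occ=0, LF[0]=C('o')+0=4+0=4
L[1]='o': occ=1, LF[1]=C('o')+1=4+1=5
L[2]='$': occ=0, LF[2]=C('$')+0=0+0=0
L[3]='l': occ=0, LF[3]=C('l')+0=1+0=1
L[4]='o': occ=2, LF[4]=C('o')+2=4+2=6
L[5]='m': occ=0, LF[5]=C('m')+0=2+0=2
L[6]='m': occ=1, LF[6]=C('m')+1=2+1=3

Answer: 4 5 0 1 6 2 3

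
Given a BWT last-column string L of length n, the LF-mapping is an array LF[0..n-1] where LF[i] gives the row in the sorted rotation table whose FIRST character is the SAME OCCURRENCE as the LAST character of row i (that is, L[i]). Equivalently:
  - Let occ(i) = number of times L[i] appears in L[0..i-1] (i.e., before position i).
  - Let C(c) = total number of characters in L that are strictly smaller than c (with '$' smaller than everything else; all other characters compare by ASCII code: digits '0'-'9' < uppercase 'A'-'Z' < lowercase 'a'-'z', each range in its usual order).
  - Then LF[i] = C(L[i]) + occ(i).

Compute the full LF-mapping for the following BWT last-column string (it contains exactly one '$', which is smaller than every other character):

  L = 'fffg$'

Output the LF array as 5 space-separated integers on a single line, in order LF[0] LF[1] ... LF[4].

Answer: 1 2 3 4 0

Derivation:
Char counts: '$':1, 'f':3, 'g':1
C (first-col start): C('$')=0, C('f')=1, C('g')=4
L[0]='f': occ=0, LF[0]=C('f')+0=1+0=1
L[1]='f': occ=1, LF[1]=C('f')+1=1+1=2
L[2]='f': occ=2, LF[2]=C('f')+2=1+2=3
L[3]='g': occ=0, LF[3]=C('g')+0=4+0=4
L[4]='$': occ=0, LF[4]=C('$')+0=0+0=0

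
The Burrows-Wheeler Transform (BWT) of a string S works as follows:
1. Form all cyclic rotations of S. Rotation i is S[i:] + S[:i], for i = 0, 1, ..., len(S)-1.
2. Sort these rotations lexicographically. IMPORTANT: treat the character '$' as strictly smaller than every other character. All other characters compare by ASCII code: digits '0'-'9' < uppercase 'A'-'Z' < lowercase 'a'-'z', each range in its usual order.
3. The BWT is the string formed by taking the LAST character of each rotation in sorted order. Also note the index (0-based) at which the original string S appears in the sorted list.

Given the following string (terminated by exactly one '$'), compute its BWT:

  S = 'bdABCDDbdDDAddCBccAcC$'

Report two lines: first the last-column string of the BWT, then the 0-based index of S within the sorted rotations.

Answer: CdcDACcdBDdCD$DcABbdbA
13

Derivation:
All 22 rotations (rotation i = S[i:]+S[:i]):
  rot[0] = bdABCDDbdDDAddCBccAcC$
  rot[1] = dABCDDbdDDAddCBccAcC$b
  rot[2] = ABCDDbdDDAddCBccAcC$bd
  rot[3] = BCDDbdDDAddCBccAcC$bdA
  rot[4] = CDDbdDDAddCBccAcC$bdAB
  rot[5] = DDbdDDAddCBccAcC$bdABC
  rot[6] = DbdDDAddCBccAcC$bdABCD
  rot[7] = bdDDAddCBccAcC$bdABCDD
  rot[8] = dDDAddCBccAcC$bdABCDDb
  rot[9] = DDAddCBccAcC$bdABCDDbd
  rot[10] = DAddCBccAcC$bdABCDDbdD
  rot[11] = AddCBccAcC$bdABCDDbdDD
  rot[12] = ddCBccAcC$bdABCDDbdDDA
  rot[13] = dCBccAcC$bdABCDDbdDDAd
  rot[14] = CBccAcC$bdABCDDbdDDAdd
  rot[15] = BccAcC$bdABCDDbdDDAddC
  rot[16] = ccAcC$bdABCDDbdDDAddCB
  rot[17] = cAcC$bdABCDDbdDDAddCBc
  rot[18] = AcC$bdABCDDbdDDAddCBcc
  rot[19] = cC$bdABCDDbdDDAddCBccA
  rot[20] = C$bdABCDDbdDDAddCBccAc
  rot[21] = $bdABCDDbdDDAddCBccAcC
Sorted (with $ < everything):
  sorted[0] = $bdABCDDbdDDAddCBccAcC  (last char: 'C')
  sorted[1] = ABCDDbdDDAddCBccAcC$bd  (last char: 'd')
  sorted[2] = AcC$bdABCDDbdDDAddCBcc  (last char: 'c')
  sorted[3] = AddCBccAcC$bdABCDDbdDD  (last char: 'D')
  sorted[4] = BCDDbdDDAddCBccAcC$bdA  (last char: 'A')
  sorted[5] = BccAcC$bdABCDDbdDDAddC  (last char: 'C')
  sorted[6] = C$bdABCDDbdDDAddCBccAc  (last char: 'c')
  sorted[7] = CBccAcC$bdABCDDbdDDAdd  (last char: 'd')
  sorted[8] = CDDbdDDAddCBccAcC$bdAB  (last char: 'B')
  sorted[9] = DAddCBccAcC$bdABCDDbdD  (last char: 'D')
  sorted[10] = DDAddCBccAcC$bdABCDDbd  (last char: 'd')
  sorted[11] = DDbdDDAddCBccAcC$bdABC  (last char: 'C')
  sorted[12] = DbdDDAddCBccAcC$bdABCD  (last char: 'D')
  sorted[13] = bdABCDDbdDDAddCBccAcC$  (last char: '$')
  sorted[14] = bdDDAddCBccAcC$bdABCDD  (last char: 'D')
  sorted[15] = cAcC$bdABCDDbdDDAddCBc  (last char: 'c')
  sorted[16] = cC$bdABCDDbdDDAddCBccA  (last char: 'A')
  sorted[17] = ccAcC$bdABCDDbdDDAddCB  (last char: 'B')
  sorted[18] = dABCDDbdDDAddCBccAcC$b  (last char: 'b')
  sorted[19] = dCBccAcC$bdABCDDbdDDAd  (last char: 'd')
  sorted[20] = dDDAddCBccAcC$bdABCDDb  (last char: 'b')
  sorted[21] = ddCBccAcC$bdABCDDbdDDA  (last char: 'A')
Last column: CdcDACcdBDdCD$DcABbdbA
Original string S is at sorted index 13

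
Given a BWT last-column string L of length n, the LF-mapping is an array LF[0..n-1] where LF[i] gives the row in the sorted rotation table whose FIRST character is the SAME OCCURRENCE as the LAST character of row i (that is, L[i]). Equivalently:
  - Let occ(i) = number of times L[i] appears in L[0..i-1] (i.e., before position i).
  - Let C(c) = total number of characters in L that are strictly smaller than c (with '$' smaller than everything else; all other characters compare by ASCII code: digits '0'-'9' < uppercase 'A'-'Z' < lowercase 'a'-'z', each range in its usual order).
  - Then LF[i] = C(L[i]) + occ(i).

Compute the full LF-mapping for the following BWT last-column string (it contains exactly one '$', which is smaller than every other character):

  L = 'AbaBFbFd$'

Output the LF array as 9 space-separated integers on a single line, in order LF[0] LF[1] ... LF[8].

Char counts: '$':1, 'A':1, 'B':1, 'F':2, 'a':1, 'b':2, 'd':1
C (first-col start): C('$')=0, C('A')=1, C('B')=2, C('F')=3, C('a')=5, C('b')=6, C('d')=8
L[0]='A': occ=0, LF[0]=C('A')+0=1+0=1
L[1]='b': occ=0, LF[1]=C('b')+0=6+0=6
L[2]='a': occ=0, LF[2]=C('a')+0=5+0=5
L[3]='B': occ=0, LF[3]=C('B')+0=2+0=2
L[4]='F': occ=0, LF[4]=C('F')+0=3+0=3
L[5]='b': occ=1, LF[5]=C('b')+1=6+1=7
L[6]='F': occ=1, LF[6]=C('F')+1=3+1=4
L[7]='d': occ=0, LF[7]=C('d')+0=8+0=8
L[8]='$': occ=0, LF[8]=C('$')+0=0+0=0

Answer: 1 6 5 2 3 7 4 8 0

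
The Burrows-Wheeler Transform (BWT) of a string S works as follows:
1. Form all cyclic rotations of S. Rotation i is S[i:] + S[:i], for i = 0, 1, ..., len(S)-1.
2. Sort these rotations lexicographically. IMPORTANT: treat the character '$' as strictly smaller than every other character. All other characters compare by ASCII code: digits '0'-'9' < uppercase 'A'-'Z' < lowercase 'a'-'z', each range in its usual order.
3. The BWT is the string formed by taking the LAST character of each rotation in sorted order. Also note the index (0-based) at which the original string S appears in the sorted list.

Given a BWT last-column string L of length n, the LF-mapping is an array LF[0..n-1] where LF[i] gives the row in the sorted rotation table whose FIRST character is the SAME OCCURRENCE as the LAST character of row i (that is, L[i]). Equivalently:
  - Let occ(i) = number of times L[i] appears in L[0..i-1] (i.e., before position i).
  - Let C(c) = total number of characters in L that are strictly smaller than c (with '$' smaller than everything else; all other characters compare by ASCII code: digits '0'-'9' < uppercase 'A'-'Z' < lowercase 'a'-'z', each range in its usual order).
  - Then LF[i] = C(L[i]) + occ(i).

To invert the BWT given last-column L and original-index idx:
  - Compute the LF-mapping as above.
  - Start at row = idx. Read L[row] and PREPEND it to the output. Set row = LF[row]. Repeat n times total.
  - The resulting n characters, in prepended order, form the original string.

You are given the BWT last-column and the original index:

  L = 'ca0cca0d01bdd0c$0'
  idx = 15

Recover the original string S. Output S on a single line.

Answer: dc0a0dc0cda001bc$

Derivation:
LF mapping: 10 7 1 11 12 8 2 14 3 6 9 15 16 4 13 0 5
Walk LF starting at row 15, prepending L[row]:
  step 1: row=15, L[15]='$', prepend. Next row=LF[15]=0
  step 2: row=0, L[0]='c', prepend. Next row=LF[0]=10
  step 3: row=10, L[10]='b', prepend. Next row=LF[10]=9
  step 4: row=9, L[9]='1', prepend. Next row=LF[9]=6
  step 5: row=6, L[6]='0', prepend. Next row=LF[6]=2
  step 6: row=2, L[2]='0', prepend. Next row=LF[2]=1
  step 7: row=1, L[1]='a', prepend. Next row=LF[1]=7
  step 8: row=7, L[7]='d', prepend. Next row=LF[7]=14
  step 9: row=14, L[14]='c', prepend. Next row=LF[14]=13
  step 10: row=13, L[13]='0', prepend. Next row=LF[13]=4
  step 11: row=4, L[4]='c', prepend. Next row=LF[4]=12
  step 12: row=12, L[12]='d', prepend. Next row=LF[12]=16
  step 13: row=16, L[16]='0', prepend. Next row=LF[16]=5
  step 14: row=5, L[5]='a', prepend. Next row=LF[5]=8
  step 15: row=8, L[8]='0', prepend. Next row=LF[8]=3
  step 16: row=3, L[3]='c', prepend. Next row=LF[3]=11
  step 17: row=11, L[11]='d', prepend. Next row=LF[11]=15
Reversed output: dc0a0dc0cda001bc$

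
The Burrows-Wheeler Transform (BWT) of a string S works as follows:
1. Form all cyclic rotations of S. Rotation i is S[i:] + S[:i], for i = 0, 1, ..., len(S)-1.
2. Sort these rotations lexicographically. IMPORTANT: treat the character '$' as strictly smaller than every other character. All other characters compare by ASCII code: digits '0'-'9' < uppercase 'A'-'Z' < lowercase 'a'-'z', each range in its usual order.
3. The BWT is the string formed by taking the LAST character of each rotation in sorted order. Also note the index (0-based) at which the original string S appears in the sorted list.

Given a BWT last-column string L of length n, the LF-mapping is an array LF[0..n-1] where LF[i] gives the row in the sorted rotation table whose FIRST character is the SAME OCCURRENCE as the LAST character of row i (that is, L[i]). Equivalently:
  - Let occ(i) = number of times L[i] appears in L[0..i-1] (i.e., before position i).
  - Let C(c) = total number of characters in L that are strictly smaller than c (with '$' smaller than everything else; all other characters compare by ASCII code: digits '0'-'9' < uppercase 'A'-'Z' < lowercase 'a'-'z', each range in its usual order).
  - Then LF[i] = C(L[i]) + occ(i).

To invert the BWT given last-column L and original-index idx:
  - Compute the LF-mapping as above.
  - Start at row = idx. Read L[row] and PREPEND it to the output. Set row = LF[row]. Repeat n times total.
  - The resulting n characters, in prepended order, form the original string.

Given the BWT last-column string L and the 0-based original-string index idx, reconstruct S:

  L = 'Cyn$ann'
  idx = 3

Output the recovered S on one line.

Answer: nannyC$

Derivation:
LF mapping: 1 6 3 0 2 4 5
Walk LF starting at row 3, prepending L[row]:
  step 1: row=3, L[3]='$', prepend. Next row=LF[3]=0
  step 2: row=0, L[0]='C', prepend. Next row=LF[0]=1
  step 3: row=1, L[1]='y', prepend. Next row=LF[1]=6
  step 4: row=6, L[6]='n', prepend. Next row=LF[6]=5
  step 5: row=5, L[5]='n', prepend. Next row=LF[5]=4
  step 6: row=4, L[4]='a', prepend. Next row=LF[4]=2
  step 7: row=2, L[2]='n', prepend. Next row=LF[2]=3
Reversed output: nannyC$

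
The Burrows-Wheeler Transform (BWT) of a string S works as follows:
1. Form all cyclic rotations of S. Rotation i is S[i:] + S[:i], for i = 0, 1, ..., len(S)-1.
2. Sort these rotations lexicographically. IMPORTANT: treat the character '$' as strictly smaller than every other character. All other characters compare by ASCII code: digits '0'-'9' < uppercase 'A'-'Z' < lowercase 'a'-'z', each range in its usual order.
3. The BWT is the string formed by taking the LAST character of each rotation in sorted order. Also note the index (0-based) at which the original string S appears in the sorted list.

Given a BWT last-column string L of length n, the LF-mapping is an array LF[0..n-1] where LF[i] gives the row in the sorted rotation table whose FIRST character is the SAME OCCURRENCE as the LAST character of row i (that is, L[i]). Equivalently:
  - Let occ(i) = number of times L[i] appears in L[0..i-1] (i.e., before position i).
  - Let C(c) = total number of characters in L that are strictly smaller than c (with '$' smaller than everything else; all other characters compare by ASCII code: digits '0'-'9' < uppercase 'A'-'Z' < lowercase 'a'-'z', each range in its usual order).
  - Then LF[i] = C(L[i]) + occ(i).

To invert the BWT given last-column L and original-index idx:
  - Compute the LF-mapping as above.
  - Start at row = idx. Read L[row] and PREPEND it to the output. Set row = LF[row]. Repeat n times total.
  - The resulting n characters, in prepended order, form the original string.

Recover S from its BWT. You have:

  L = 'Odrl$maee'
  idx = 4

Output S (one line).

LF mapping: 1 3 8 6 0 7 2 4 5
Walk LF starting at row 4, prepending L[row]:
  step 1: row=4, L[4]='$', prepend. Next row=LF[4]=0
  step 2: row=0, L[0]='O', prepend. Next row=LF[0]=1
  step 3: row=1, L[1]='d', prepend. Next row=LF[1]=3
  step 4: row=3, L[3]='l', prepend. Next row=LF[3]=6
  step 5: row=6, L[6]='a', prepend. Next row=LF[6]=2
  step 6: row=2, L[2]='r', prepend. Next row=LF[2]=8
  step 7: row=8, L[8]='e', prepend. Next row=LF[8]=5
  step 8: row=5, L[5]='m', prepend. Next row=LF[5]=7
  step 9: row=7, L[7]='e', prepend. Next row=LF[7]=4
Reversed output: emeraldO$

Answer: emeraldO$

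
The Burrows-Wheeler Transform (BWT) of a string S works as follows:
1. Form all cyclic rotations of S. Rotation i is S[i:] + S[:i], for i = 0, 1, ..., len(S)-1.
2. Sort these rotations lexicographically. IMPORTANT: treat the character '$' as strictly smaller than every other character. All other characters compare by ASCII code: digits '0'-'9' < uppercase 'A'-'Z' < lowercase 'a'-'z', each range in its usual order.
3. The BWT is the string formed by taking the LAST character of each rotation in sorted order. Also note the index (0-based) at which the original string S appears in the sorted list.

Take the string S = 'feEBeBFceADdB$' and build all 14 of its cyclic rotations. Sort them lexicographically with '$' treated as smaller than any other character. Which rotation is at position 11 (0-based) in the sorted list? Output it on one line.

Answer: eBFceADdB$feEB

Derivation:
All 14 rotations (rotation i = S[i:]+S[:i]):
  rot[0] = feEBeBFceADdB$
  rot[1] = eEBeBFceADdB$f
  rot[2] = EBeBFceADdB$fe
  rot[3] = BeBFceADdB$feE
  rot[4] = eBFceADdB$feEB
  rot[5] = BFceADdB$feEBe
  rot[6] = FceADdB$feEBeB
  rot[7] = ceADdB$feEBeBF
  rot[8] = eADdB$feEBeBFc
  rot[9] = ADdB$feEBeBFce
  rot[10] = DdB$feEBeBFceA
  rot[11] = dB$feEBeBFceAD
  rot[12] = B$feEBeBFceADd
  rot[13] = $feEBeBFceADdB
Sorted (with $ < everything):
  sorted[0] = $feEBeBFceADdB
  sorted[1] = ADdB$feEBeBFce
  sorted[2] = B$feEBeBFceADd
  sorted[3] = BFceADdB$feEBe
  sorted[4] = BeBFceADdB$feE
  sorted[5] = DdB$feEBeBFceA
  sorted[6] = EBeBFceADdB$fe
  sorted[7] = FceADdB$feEBeB
  sorted[8] = ceADdB$feEBeBF
  sorted[9] = dB$feEBeBFceAD
  sorted[10] = eADdB$feEBeBFc
  sorted[11] = eBFceADdB$feEB
  sorted[12] = eEBeBFceADdB$f
  sorted[13] = feEBeBFceADdB$
sorted[11] = eBFceADdB$feEB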